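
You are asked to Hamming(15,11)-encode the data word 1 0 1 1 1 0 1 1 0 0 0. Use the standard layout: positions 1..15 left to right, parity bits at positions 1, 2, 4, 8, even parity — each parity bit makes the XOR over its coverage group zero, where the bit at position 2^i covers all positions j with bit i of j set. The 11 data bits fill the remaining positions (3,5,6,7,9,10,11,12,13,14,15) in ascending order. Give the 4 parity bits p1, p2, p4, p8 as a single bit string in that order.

0011

Place data bits at non-power-of-two positions: b3=1, b5=0, b6=1, b7=1, b9=1, b10=0, b11=1, b12=1, b13=0, b14=0, b15=0.
p1 = XOR of data positions {3,5,7,9,11,13,15} = 1⊕0⊕1⊕1⊕1⊕0⊕0 = 0
p2 = XOR of data positions {3,6,7,10,11,14,15} = 1⊕1⊕1⊕0⊕1⊕0⊕0 = 0
p4 = XOR of data positions {5,6,7,12,13,14,15} = 0⊕1⊕1⊕1⊕0⊕0⊕0 = 1
p8 = XOR of data positions {9,10,11,12,13,14,15} = 1⊕0⊕1⊕1⊕0⊕0⊕0 = 1
Parity bits p1,p2,p4,p8 = 0011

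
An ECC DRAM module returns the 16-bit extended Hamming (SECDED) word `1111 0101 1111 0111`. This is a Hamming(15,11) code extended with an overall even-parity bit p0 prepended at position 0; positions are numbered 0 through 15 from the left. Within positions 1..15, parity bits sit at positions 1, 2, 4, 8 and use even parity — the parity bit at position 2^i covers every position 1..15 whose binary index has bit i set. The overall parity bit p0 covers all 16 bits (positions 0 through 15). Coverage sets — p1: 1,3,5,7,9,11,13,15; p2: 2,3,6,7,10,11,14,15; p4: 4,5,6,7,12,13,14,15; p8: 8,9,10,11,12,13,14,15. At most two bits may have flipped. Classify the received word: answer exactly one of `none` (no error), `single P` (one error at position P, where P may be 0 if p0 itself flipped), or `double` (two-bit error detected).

single 14

s1: b1⊕b3⊕b5⊕b7⊕b9⊕b11⊕b13⊕b15 = 1⊕1⊕1⊕1⊕1⊕1⊕1⊕1 = 0
s2: b2⊕b3⊕b6⊕b7⊕b10⊕b11⊕b14⊕b15 = 1⊕1⊕0⊕1⊕1⊕1⊕1⊕1 = 1
s4: b4⊕b5⊕b6⊕b7⊕b12⊕b13⊕b14⊕b15 = 0⊕1⊕0⊕1⊕0⊕1⊕1⊕1 = 1
s8: b8⊕b9⊕b10⊕b11⊕b12⊕b13⊕b14⊕b15 = 1⊕1⊕1⊕1⊕0⊕1⊕1⊕1 = 1
Syndrome (s8...s1) = 1110 → position 14.
Overall parity (XOR of all 16 bits, including p0): 1⊕1⊕1⊕1⊕0⊕1⊕0⊕1⊕1⊕1⊕1⊕1⊕0⊕1⊕1⊕1 = 1
Overall=1, syndrome position=14 → single-bit error at position 14.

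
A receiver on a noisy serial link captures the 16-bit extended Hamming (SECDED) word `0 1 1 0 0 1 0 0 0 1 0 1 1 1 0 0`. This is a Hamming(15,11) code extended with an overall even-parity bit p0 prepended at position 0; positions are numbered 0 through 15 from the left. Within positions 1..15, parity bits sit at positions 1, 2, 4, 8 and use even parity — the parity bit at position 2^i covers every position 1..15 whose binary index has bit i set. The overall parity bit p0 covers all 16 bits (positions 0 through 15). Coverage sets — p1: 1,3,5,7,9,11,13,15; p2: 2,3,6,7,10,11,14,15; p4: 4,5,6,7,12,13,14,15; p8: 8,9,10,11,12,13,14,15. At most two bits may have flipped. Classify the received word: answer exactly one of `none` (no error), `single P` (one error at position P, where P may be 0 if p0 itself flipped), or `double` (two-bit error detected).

single 5

s1: b1⊕b3⊕b5⊕b7⊕b9⊕b11⊕b13⊕b15 = 1⊕0⊕1⊕0⊕1⊕1⊕1⊕0 = 1
s2: b2⊕b3⊕b6⊕b7⊕b10⊕b11⊕b14⊕b15 = 1⊕0⊕0⊕0⊕0⊕1⊕0⊕0 = 0
s4: b4⊕b5⊕b6⊕b7⊕b12⊕b13⊕b14⊕b15 = 0⊕1⊕0⊕0⊕1⊕1⊕0⊕0 = 1
s8: b8⊕b9⊕b10⊕b11⊕b12⊕b13⊕b14⊕b15 = 0⊕1⊕0⊕1⊕1⊕1⊕0⊕0 = 0
Syndrome (s8...s1) = 0101 → position 5.
Overall parity (XOR of all 16 bits, including p0): 0⊕1⊕1⊕0⊕0⊕1⊕0⊕0⊕0⊕1⊕0⊕1⊕1⊕1⊕0⊕0 = 1
Overall=1, syndrome position=5 → single-bit error at position 5.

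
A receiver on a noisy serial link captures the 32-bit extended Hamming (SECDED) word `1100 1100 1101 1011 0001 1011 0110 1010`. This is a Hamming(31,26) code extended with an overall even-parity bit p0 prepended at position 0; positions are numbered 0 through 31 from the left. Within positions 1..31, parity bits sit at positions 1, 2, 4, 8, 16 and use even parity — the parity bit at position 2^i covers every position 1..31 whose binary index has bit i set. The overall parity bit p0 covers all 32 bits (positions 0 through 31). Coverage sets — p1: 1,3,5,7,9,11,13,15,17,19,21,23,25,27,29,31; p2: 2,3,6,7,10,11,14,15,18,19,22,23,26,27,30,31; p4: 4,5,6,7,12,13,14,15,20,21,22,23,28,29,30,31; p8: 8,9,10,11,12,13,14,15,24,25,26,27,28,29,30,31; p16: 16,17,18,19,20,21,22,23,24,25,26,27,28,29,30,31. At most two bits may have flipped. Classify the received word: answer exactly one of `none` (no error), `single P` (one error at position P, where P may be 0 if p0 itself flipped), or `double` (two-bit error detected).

s1: b1⊕b3⊕b5⊕b7⊕b9⊕b11⊕b13⊕b15⊕b17⊕b19⊕b21⊕b23⊕b25⊕b27⊕b29⊕b31 = 1⊕0⊕1⊕0⊕1⊕1⊕0⊕1⊕0⊕1⊕0⊕1⊕1⊕0⊕0⊕0 = 0
s2: b2⊕b3⊕b6⊕b7⊕b10⊕b11⊕b14⊕b15⊕b18⊕b19⊕b22⊕b23⊕b26⊕b27⊕b30⊕b31 = 0⊕0⊕0⊕0⊕0⊕1⊕1⊕1⊕0⊕1⊕1⊕1⊕1⊕0⊕1⊕0 = 0
s4: b4⊕b5⊕b6⊕b7⊕b12⊕b13⊕b14⊕b15⊕b20⊕b21⊕b22⊕b23⊕b28⊕b29⊕b30⊕b31 = 1⊕1⊕0⊕0⊕1⊕0⊕1⊕1⊕1⊕0⊕1⊕1⊕1⊕0⊕1⊕0 = 0
s8: b8⊕b9⊕b10⊕b11⊕b12⊕b13⊕b14⊕b15⊕b24⊕b25⊕b26⊕b27⊕b28⊕b29⊕b30⊕b31 = 1⊕1⊕0⊕1⊕1⊕0⊕1⊕1⊕0⊕1⊕1⊕0⊕1⊕0⊕1⊕0 = 0
s16: b16⊕b17⊕b18⊕b19⊕b20⊕b21⊕b22⊕b23⊕b24⊕b25⊕b26⊕b27⊕b28⊕b29⊕b30⊕b31 = 0⊕0⊕0⊕1⊕1⊕0⊕1⊕1⊕0⊕1⊕1⊕0⊕1⊕0⊕1⊕0 = 0
Syndrome (s16...s1) = 00000 → position 0 (no error).
Overall parity (XOR of all 32 bits, including p0): 1⊕1⊕0⊕0⊕1⊕1⊕0⊕0⊕1⊕1⊕0⊕1⊕1⊕0⊕1⊕1⊕0⊕0⊕0⊕1⊕1⊕0⊕1⊕1⊕0⊕1⊕1⊕0⊕1⊕0⊕1⊕0 = 0
Overall=0, syndrome position=0 → no error.

none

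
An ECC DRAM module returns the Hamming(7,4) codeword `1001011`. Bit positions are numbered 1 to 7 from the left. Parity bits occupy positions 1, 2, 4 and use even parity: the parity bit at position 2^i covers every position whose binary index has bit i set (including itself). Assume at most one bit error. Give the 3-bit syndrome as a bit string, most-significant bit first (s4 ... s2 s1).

100

s1: b1⊕b3⊕b5⊕b7 = 1⊕0⊕0⊕1 = 0
s2: b2⊕b3⊕b6⊕b7 = 0⊕0⊕1⊕1 = 0
s4: b4⊕b5⊕b6⊕b7 = 1⊕0⊕1⊕1 = 1
Syndrome (s4...s1) = 100 → position 4.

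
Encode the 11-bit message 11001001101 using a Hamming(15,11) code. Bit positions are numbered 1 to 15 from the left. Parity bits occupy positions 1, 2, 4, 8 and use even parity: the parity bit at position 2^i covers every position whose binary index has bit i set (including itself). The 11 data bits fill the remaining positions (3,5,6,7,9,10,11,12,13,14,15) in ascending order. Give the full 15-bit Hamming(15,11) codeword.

101010001001101

Place data bits at non-power-of-two positions: b3=1, b5=1, b6=0, b7=0, b9=1, b10=0, b11=0, b12=1, b13=1, b14=0, b15=1.
p1 = XOR of data positions {3,5,7,9,11,13,15} = 1⊕1⊕0⊕1⊕0⊕1⊕1 = 1
p2 = XOR of data positions {3,6,7,10,11,14,15} = 1⊕0⊕0⊕0⊕0⊕0⊕1 = 0
p4 = XOR of data positions {5,6,7,12,13,14,15} = 1⊕0⊕0⊕1⊕1⊕0⊕1 = 0
p8 = XOR of data positions {9,10,11,12,13,14,15} = 1⊕0⊕0⊕1⊕1⊕0⊕1 = 0
Codeword b1..b15 = 101010001001101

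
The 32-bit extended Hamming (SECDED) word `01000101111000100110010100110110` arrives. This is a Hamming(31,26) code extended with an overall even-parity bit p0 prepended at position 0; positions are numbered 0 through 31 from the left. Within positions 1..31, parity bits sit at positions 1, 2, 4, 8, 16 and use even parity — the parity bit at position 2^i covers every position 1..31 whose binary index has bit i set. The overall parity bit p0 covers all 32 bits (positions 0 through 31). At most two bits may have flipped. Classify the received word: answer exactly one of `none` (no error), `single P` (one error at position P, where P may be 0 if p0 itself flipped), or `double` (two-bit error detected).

s1: b1⊕b3⊕b5⊕b7⊕b9⊕b11⊕b13⊕b15⊕b17⊕b19⊕b21⊕b23⊕b25⊕b27⊕b29⊕b31 = 1⊕0⊕1⊕1⊕1⊕0⊕0⊕0⊕1⊕0⊕1⊕1⊕0⊕1⊕1⊕0 = 1
s2: b2⊕b3⊕b6⊕b7⊕b10⊕b11⊕b14⊕b15⊕b18⊕b19⊕b22⊕b23⊕b26⊕b27⊕b30⊕b31 = 0⊕0⊕0⊕1⊕1⊕0⊕1⊕0⊕1⊕0⊕0⊕1⊕1⊕1⊕1⊕0 = 0
s4: b4⊕b5⊕b6⊕b7⊕b12⊕b13⊕b14⊕b15⊕b20⊕b21⊕b22⊕b23⊕b28⊕b29⊕b30⊕b31 = 0⊕1⊕0⊕1⊕0⊕0⊕1⊕0⊕0⊕1⊕0⊕1⊕0⊕1⊕1⊕0 = 1
s8: b8⊕b9⊕b10⊕b11⊕b12⊕b13⊕b14⊕b15⊕b24⊕b25⊕b26⊕b27⊕b28⊕b29⊕b30⊕b31 = 1⊕1⊕1⊕0⊕0⊕0⊕1⊕0⊕0⊕0⊕1⊕1⊕0⊕1⊕1⊕0 = 0
s16: b16⊕b17⊕b18⊕b19⊕b20⊕b21⊕b22⊕b23⊕b24⊕b25⊕b26⊕b27⊕b28⊕b29⊕b30⊕b31 = 0⊕1⊕1⊕0⊕0⊕1⊕0⊕1⊕0⊕0⊕1⊕1⊕0⊕1⊕1⊕0 = 0
Syndrome (s16...s1) = 00101 → position 5.
Overall parity (XOR of all 32 bits, including p0): 0⊕1⊕0⊕0⊕0⊕1⊕0⊕1⊕1⊕1⊕1⊕0⊕0⊕0⊕1⊕0⊕0⊕1⊕1⊕0⊕0⊕1⊕0⊕1⊕0⊕0⊕1⊕1⊕0⊕1⊕1⊕0 = 1
Overall=1, syndrome position=5 → single-bit error at position 5.

single 5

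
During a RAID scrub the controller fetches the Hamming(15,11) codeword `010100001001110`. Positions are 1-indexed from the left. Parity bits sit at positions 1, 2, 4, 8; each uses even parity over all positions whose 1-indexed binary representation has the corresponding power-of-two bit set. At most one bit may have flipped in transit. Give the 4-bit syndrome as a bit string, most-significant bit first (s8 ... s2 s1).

0000

s1: b1⊕b3⊕b5⊕b7⊕b9⊕b11⊕b13⊕b15 = 0⊕0⊕0⊕0⊕1⊕0⊕1⊕0 = 0
s2: b2⊕b3⊕b6⊕b7⊕b10⊕b11⊕b14⊕b15 = 1⊕0⊕0⊕0⊕0⊕0⊕1⊕0 = 0
s4: b4⊕b5⊕b6⊕b7⊕b12⊕b13⊕b14⊕b15 = 1⊕0⊕0⊕0⊕1⊕1⊕1⊕0 = 0
s8: b8⊕b9⊕b10⊕b11⊕b12⊕b13⊕b14⊕b15 = 0⊕1⊕0⊕0⊕1⊕1⊕1⊕0 = 0
Syndrome (s8...s1) = 0000 → position 0 (no error).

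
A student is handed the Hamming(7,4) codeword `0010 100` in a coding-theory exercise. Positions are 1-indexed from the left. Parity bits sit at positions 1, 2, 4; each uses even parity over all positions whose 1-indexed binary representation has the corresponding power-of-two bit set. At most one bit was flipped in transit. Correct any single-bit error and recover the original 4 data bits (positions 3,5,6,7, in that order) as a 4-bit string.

s1: b1⊕b3⊕b5⊕b7 = 0⊕1⊕1⊕0 = 0
s2: b2⊕b3⊕b6⊕b7 = 0⊕1⊕0⊕0 = 1
s4: b4⊕b5⊕b6⊕b7 = 0⊕1⊕0⊕0 = 1
Syndrome (s4...s1) = 110 → position 6.
Flip bit 6: corrected codeword = 0010110
Data bits at positions 3,5,6,7: 1110

1110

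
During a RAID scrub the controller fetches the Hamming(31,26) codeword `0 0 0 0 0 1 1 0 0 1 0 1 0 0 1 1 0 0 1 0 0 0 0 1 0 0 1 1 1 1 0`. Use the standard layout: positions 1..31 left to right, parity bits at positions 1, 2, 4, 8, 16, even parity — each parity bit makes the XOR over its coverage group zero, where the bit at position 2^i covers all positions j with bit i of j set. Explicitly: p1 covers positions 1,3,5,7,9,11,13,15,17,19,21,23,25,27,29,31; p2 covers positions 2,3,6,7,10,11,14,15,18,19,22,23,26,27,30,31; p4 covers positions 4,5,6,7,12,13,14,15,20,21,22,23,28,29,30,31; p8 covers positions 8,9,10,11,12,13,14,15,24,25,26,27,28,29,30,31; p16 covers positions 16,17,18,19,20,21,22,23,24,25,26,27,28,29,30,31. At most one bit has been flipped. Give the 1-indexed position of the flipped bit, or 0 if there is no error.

s1: b1⊕b3⊕b5⊕b7⊕b9⊕b11⊕b13⊕b15⊕b17⊕b19⊕b21⊕b23⊕b25⊕b27⊕b29⊕b31 = 0⊕0⊕0⊕1⊕0⊕0⊕0⊕1⊕0⊕1⊕0⊕0⊕0⊕1⊕1⊕0 = 1
s2: b2⊕b3⊕b6⊕b7⊕b10⊕b11⊕b14⊕b15⊕b18⊕b19⊕b22⊕b23⊕b26⊕b27⊕b30⊕b31 = 0⊕0⊕1⊕1⊕1⊕0⊕0⊕1⊕0⊕1⊕0⊕0⊕0⊕1⊕1⊕0 = 1
s4: b4⊕b5⊕b6⊕b7⊕b12⊕b13⊕b14⊕b15⊕b20⊕b21⊕b22⊕b23⊕b28⊕b29⊕b30⊕b31 = 0⊕0⊕1⊕1⊕1⊕0⊕0⊕1⊕0⊕0⊕0⊕0⊕1⊕1⊕1⊕0 = 1
s8: b8⊕b9⊕b10⊕b11⊕b12⊕b13⊕b14⊕b15⊕b24⊕b25⊕b26⊕b27⊕b28⊕b29⊕b30⊕b31 = 0⊕0⊕1⊕0⊕1⊕0⊕0⊕1⊕1⊕0⊕0⊕1⊕1⊕1⊕1⊕0 = 0
s16: b16⊕b17⊕b18⊕b19⊕b20⊕b21⊕b22⊕b23⊕b24⊕b25⊕b26⊕b27⊕b28⊕b29⊕b30⊕b31 = 1⊕0⊕0⊕1⊕0⊕0⊕0⊕0⊕1⊕0⊕0⊕1⊕1⊕1⊕1⊕0 = 1
Syndrome (s16...s1) = 10111 → position 23.

23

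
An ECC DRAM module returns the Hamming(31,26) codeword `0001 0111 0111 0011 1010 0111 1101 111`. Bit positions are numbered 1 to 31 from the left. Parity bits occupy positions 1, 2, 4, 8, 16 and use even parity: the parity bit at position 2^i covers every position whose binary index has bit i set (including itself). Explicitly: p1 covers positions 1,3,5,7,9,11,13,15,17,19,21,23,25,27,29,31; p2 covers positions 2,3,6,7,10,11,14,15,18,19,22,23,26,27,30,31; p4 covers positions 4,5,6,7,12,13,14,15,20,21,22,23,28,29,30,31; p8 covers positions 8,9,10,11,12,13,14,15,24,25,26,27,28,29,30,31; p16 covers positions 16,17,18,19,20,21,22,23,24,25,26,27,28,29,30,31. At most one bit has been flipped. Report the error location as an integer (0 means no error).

7

s1: b1⊕b3⊕b5⊕b7⊕b9⊕b11⊕b13⊕b15⊕b17⊕b19⊕b21⊕b23⊕b25⊕b27⊕b29⊕b31 = 0⊕0⊕0⊕1⊕0⊕1⊕0⊕1⊕1⊕1⊕0⊕1⊕1⊕0⊕1⊕1 = 1
s2: b2⊕b3⊕b6⊕b7⊕b10⊕b11⊕b14⊕b15⊕b18⊕b19⊕b22⊕b23⊕b26⊕b27⊕b30⊕b31 = 0⊕0⊕1⊕1⊕1⊕1⊕0⊕1⊕0⊕1⊕1⊕1⊕1⊕0⊕1⊕1 = 1
s4: b4⊕b5⊕b6⊕b7⊕b12⊕b13⊕b14⊕b15⊕b20⊕b21⊕b22⊕b23⊕b28⊕b29⊕b30⊕b31 = 1⊕0⊕1⊕1⊕1⊕0⊕0⊕1⊕0⊕0⊕1⊕1⊕1⊕1⊕1⊕1 = 1
s8: b8⊕b9⊕b10⊕b11⊕b12⊕b13⊕b14⊕b15⊕b24⊕b25⊕b26⊕b27⊕b28⊕b29⊕b30⊕b31 = 1⊕0⊕1⊕1⊕1⊕0⊕0⊕1⊕1⊕1⊕1⊕0⊕1⊕1⊕1⊕1 = 0
s16: b16⊕b17⊕b18⊕b19⊕b20⊕b21⊕b22⊕b23⊕b24⊕b25⊕b26⊕b27⊕b28⊕b29⊕b30⊕b31 = 1⊕1⊕0⊕1⊕0⊕0⊕1⊕1⊕1⊕1⊕1⊕0⊕1⊕1⊕1⊕1 = 0
Syndrome (s16...s1) = 00111 → position 7.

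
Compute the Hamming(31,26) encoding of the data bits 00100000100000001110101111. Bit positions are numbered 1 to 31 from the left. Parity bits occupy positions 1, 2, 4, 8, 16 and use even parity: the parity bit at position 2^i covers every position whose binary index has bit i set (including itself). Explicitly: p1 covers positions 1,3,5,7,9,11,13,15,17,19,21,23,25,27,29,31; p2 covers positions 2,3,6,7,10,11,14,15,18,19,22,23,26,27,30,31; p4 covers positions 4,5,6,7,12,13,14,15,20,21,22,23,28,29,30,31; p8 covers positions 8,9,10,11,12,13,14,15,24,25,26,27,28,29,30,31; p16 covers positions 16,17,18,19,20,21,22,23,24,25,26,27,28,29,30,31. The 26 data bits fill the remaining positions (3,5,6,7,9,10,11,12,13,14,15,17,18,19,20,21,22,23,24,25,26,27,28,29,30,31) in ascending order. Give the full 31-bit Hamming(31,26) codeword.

0000010100001000000001110101111

Place data bits at non-power-of-two positions: b3=0, b5=0, b6=1, b7=0, b9=0, b10=0, b11=0, b12=0, b13=1, b14=0, b15=0, b17=0, b18=0, b19=0, b20=0, b21=0, b22=1, b23=1, b24=1, b25=0, b26=1, b27=0, b28=1, b29=1, b30=1, b31=1.
p1 = XOR of data positions {3,5,7,9,11,13,15,17,19,21,23,25,27,29,31} = 0⊕0⊕0⊕0⊕0⊕1⊕0⊕0⊕0⊕0⊕1⊕0⊕0⊕1⊕1 = 0
p2 = XOR of data positions {3,6,7,10,11,14,15,18,19,22,23,26,27,30,31} = 0⊕1⊕0⊕0⊕0⊕0⊕0⊕0⊕0⊕1⊕1⊕1⊕0⊕1⊕1 = 0
p4 = XOR of data positions {5,6,7,12,13,14,15,20,21,22,23,28,29,30,31} = 0⊕1⊕0⊕0⊕1⊕0⊕0⊕0⊕0⊕1⊕1⊕1⊕1⊕1⊕1 = 0
p8 = XOR of data positions {9,10,11,12,13,14,15,24,25,26,27,28,29,30,31} = 0⊕0⊕0⊕0⊕1⊕0⊕0⊕1⊕0⊕1⊕0⊕1⊕1⊕1⊕1 = 1
p16 = XOR of data positions {17,18,19,20,21,22,23,24,25,26,27,28,29,30,31} = 0⊕0⊕0⊕0⊕0⊕1⊕1⊕1⊕0⊕1⊕0⊕1⊕1⊕1⊕1 = 0
Codeword b1..b31 = 0000010100001000000001110101111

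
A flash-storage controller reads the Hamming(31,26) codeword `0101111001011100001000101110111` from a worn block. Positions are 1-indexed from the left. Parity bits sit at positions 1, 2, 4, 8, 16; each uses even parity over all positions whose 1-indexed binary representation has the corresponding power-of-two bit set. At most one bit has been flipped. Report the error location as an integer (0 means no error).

s1: b1⊕b3⊕b5⊕b7⊕b9⊕b11⊕b13⊕b15⊕b17⊕b19⊕b21⊕b23⊕b25⊕b27⊕b29⊕b31 = 0⊕0⊕1⊕1⊕0⊕0⊕1⊕0⊕0⊕1⊕0⊕1⊕1⊕1⊕1⊕1 = 1
s2: b2⊕b3⊕b6⊕b7⊕b10⊕b11⊕b14⊕b15⊕b18⊕b19⊕b22⊕b23⊕b26⊕b27⊕b30⊕b31 = 1⊕0⊕1⊕1⊕1⊕0⊕1⊕0⊕0⊕1⊕0⊕1⊕1⊕1⊕1⊕1 = 1
s4: b4⊕b5⊕b6⊕b7⊕b12⊕b13⊕b14⊕b15⊕b20⊕b21⊕b22⊕b23⊕b28⊕b29⊕b30⊕b31 = 1⊕1⊕1⊕1⊕1⊕1⊕1⊕0⊕0⊕0⊕0⊕1⊕0⊕1⊕1⊕1 = 1
s8: b8⊕b9⊕b10⊕b11⊕b12⊕b13⊕b14⊕b15⊕b24⊕b25⊕b26⊕b27⊕b28⊕b29⊕b30⊕b31 = 0⊕0⊕1⊕0⊕1⊕1⊕1⊕0⊕0⊕1⊕1⊕1⊕0⊕1⊕1⊕1 = 0
s16: b16⊕b17⊕b18⊕b19⊕b20⊕b21⊕b22⊕b23⊕b24⊕b25⊕b26⊕b27⊕b28⊕b29⊕b30⊕b31 = 0⊕0⊕0⊕1⊕0⊕0⊕0⊕1⊕0⊕1⊕1⊕1⊕0⊕1⊕1⊕1 = 0
Syndrome (s16...s1) = 00111 → position 7.

7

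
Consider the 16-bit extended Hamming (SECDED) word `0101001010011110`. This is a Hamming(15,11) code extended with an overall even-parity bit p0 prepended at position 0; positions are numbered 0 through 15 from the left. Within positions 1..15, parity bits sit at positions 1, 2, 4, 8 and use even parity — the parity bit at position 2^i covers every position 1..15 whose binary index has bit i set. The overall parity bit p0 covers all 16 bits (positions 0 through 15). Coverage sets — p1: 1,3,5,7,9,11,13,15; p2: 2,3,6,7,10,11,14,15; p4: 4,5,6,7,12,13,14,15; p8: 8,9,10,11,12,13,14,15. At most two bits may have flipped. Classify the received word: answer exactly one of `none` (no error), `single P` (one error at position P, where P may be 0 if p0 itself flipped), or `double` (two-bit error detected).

s1: b1⊕b3⊕b5⊕b7⊕b9⊕b11⊕b13⊕b15 = 1⊕1⊕0⊕0⊕0⊕1⊕1⊕0 = 0
s2: b2⊕b3⊕b6⊕b7⊕b10⊕b11⊕b14⊕b15 = 0⊕1⊕1⊕0⊕0⊕1⊕1⊕0 = 0
s4: b4⊕b5⊕b6⊕b7⊕b12⊕b13⊕b14⊕b15 = 0⊕0⊕1⊕0⊕1⊕1⊕1⊕0 = 0
s8: b8⊕b9⊕b10⊕b11⊕b12⊕b13⊕b14⊕b15 = 1⊕0⊕0⊕1⊕1⊕1⊕1⊕0 = 1
Syndrome (s8...s1) = 1000 → position 8.
Overall parity (XOR of all 16 bits, including p0): 0⊕1⊕0⊕1⊕0⊕0⊕1⊕0⊕1⊕0⊕0⊕1⊕1⊕1⊕1⊕0 = 0
Overall=0, syndrome position=8 → double-bit error detected (uncorrectable).

double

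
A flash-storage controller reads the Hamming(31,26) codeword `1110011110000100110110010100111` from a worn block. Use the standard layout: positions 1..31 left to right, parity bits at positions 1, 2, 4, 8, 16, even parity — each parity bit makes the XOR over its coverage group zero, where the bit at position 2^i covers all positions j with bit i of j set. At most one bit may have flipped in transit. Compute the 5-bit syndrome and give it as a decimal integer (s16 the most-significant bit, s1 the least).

18

s1: b1⊕b3⊕b5⊕b7⊕b9⊕b11⊕b13⊕b15⊕b17⊕b19⊕b21⊕b23⊕b25⊕b27⊕b29⊕b31 = 1⊕1⊕0⊕1⊕1⊕0⊕0⊕0⊕1⊕0⊕1⊕0⊕0⊕0⊕1⊕1 = 0
s2: b2⊕b3⊕b6⊕b7⊕b10⊕b11⊕b14⊕b15⊕b18⊕b19⊕b22⊕b23⊕b26⊕b27⊕b30⊕b31 = 1⊕1⊕1⊕1⊕0⊕0⊕1⊕0⊕1⊕0⊕0⊕0⊕1⊕0⊕1⊕1 = 1
s4: b4⊕b5⊕b6⊕b7⊕b12⊕b13⊕b14⊕b15⊕b20⊕b21⊕b22⊕b23⊕b28⊕b29⊕b30⊕b31 = 0⊕0⊕1⊕1⊕0⊕0⊕1⊕0⊕1⊕1⊕0⊕0⊕0⊕1⊕1⊕1 = 0
s8: b8⊕b9⊕b10⊕b11⊕b12⊕b13⊕b14⊕b15⊕b24⊕b25⊕b26⊕b27⊕b28⊕b29⊕b30⊕b31 = 1⊕1⊕0⊕0⊕0⊕0⊕1⊕0⊕1⊕0⊕1⊕0⊕0⊕1⊕1⊕1 = 0
s16: b16⊕b17⊕b18⊕b19⊕b20⊕b21⊕b22⊕b23⊕b24⊕b25⊕b26⊕b27⊕b28⊕b29⊕b30⊕b31 = 0⊕1⊕1⊕0⊕1⊕1⊕0⊕0⊕1⊕0⊕1⊕0⊕0⊕1⊕1⊕1 = 1
Syndrome (s16...s1) = 10010 → position 18.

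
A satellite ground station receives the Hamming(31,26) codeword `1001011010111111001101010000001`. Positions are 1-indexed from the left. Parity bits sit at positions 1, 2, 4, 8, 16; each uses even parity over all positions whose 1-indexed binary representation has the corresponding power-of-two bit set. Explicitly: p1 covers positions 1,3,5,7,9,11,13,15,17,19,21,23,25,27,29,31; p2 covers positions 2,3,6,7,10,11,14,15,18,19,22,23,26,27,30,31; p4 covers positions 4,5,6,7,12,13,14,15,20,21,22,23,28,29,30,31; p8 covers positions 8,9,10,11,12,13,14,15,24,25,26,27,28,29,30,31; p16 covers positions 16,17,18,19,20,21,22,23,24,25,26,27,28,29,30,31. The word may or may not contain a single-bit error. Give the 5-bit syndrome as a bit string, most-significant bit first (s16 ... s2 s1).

00000

s1: b1⊕b3⊕b5⊕b7⊕b9⊕b11⊕b13⊕b15⊕b17⊕b19⊕b21⊕b23⊕b25⊕b27⊕b29⊕b31 = 1⊕0⊕0⊕1⊕1⊕1⊕1⊕1⊕0⊕1⊕0⊕0⊕0⊕0⊕0⊕1 = 0
s2: b2⊕b3⊕b6⊕b7⊕b10⊕b11⊕b14⊕b15⊕b18⊕b19⊕b22⊕b23⊕b26⊕b27⊕b30⊕b31 = 0⊕0⊕1⊕1⊕0⊕1⊕1⊕1⊕0⊕1⊕1⊕0⊕0⊕0⊕0⊕1 = 0
s4: b4⊕b5⊕b6⊕b7⊕b12⊕b13⊕b14⊕b15⊕b20⊕b21⊕b22⊕b23⊕b28⊕b29⊕b30⊕b31 = 1⊕0⊕1⊕1⊕1⊕1⊕1⊕1⊕1⊕0⊕1⊕0⊕0⊕0⊕0⊕1 = 0
s8: b8⊕b9⊕b10⊕b11⊕b12⊕b13⊕b14⊕b15⊕b24⊕b25⊕b26⊕b27⊕b28⊕b29⊕b30⊕b31 = 0⊕1⊕0⊕1⊕1⊕1⊕1⊕1⊕1⊕0⊕0⊕0⊕0⊕0⊕0⊕1 = 0
s16: b16⊕b17⊕b18⊕b19⊕b20⊕b21⊕b22⊕b23⊕b24⊕b25⊕b26⊕b27⊕b28⊕b29⊕b30⊕b31 = 1⊕0⊕0⊕1⊕1⊕0⊕1⊕0⊕1⊕0⊕0⊕0⊕0⊕0⊕0⊕1 = 0
Syndrome (s16...s1) = 00000 → position 0 (no error).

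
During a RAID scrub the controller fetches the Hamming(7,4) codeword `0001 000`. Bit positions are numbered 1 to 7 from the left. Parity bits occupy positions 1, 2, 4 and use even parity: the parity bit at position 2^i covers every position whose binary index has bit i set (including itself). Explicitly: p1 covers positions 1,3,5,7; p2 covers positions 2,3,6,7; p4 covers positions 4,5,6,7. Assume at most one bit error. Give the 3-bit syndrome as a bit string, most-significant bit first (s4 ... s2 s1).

s1: b1⊕b3⊕b5⊕b7 = 0⊕0⊕0⊕0 = 0
s2: b2⊕b3⊕b6⊕b7 = 0⊕0⊕0⊕0 = 0
s4: b4⊕b5⊕b6⊕b7 = 1⊕0⊕0⊕0 = 1
Syndrome (s4...s1) = 100 → position 4.

100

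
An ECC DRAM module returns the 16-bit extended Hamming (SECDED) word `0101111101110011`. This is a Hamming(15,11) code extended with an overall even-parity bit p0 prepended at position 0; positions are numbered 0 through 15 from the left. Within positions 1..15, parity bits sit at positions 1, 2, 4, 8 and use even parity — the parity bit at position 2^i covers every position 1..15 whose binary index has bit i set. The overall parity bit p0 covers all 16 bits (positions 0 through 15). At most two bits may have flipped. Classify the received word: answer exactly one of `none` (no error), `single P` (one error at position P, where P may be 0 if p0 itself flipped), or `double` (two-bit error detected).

single 11

s1: b1⊕b3⊕b5⊕b7⊕b9⊕b11⊕b13⊕b15 = 1⊕1⊕1⊕1⊕1⊕1⊕0⊕1 = 1
s2: b2⊕b3⊕b6⊕b7⊕b10⊕b11⊕b14⊕b15 = 0⊕1⊕1⊕1⊕1⊕1⊕1⊕1 = 1
s4: b4⊕b5⊕b6⊕b7⊕b12⊕b13⊕b14⊕b15 = 1⊕1⊕1⊕1⊕0⊕0⊕1⊕1 = 0
s8: b8⊕b9⊕b10⊕b11⊕b12⊕b13⊕b14⊕b15 = 0⊕1⊕1⊕1⊕0⊕0⊕1⊕1 = 1
Syndrome (s8...s1) = 1011 → position 11.
Overall parity (XOR of all 16 bits, including p0): 0⊕1⊕0⊕1⊕1⊕1⊕1⊕1⊕0⊕1⊕1⊕1⊕0⊕0⊕1⊕1 = 1
Overall=1, syndrome position=11 → single-bit error at position 11.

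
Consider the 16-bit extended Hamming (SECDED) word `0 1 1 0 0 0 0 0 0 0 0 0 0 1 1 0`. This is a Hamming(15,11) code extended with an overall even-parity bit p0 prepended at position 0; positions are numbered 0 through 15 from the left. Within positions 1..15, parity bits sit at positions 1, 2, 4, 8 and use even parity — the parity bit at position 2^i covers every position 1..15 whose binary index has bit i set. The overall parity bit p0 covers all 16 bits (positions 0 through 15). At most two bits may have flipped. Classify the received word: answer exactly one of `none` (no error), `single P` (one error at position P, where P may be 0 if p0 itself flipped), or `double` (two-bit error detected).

none

s1: b1⊕b3⊕b5⊕b7⊕b9⊕b11⊕b13⊕b15 = 1⊕0⊕0⊕0⊕0⊕0⊕1⊕0 = 0
s2: b2⊕b3⊕b6⊕b7⊕b10⊕b11⊕b14⊕b15 = 1⊕0⊕0⊕0⊕0⊕0⊕1⊕0 = 0
s4: b4⊕b5⊕b6⊕b7⊕b12⊕b13⊕b14⊕b15 = 0⊕0⊕0⊕0⊕0⊕1⊕1⊕0 = 0
s8: b8⊕b9⊕b10⊕b11⊕b12⊕b13⊕b14⊕b15 = 0⊕0⊕0⊕0⊕0⊕1⊕1⊕0 = 0
Syndrome (s8...s1) = 0000 → position 0 (no error).
Overall parity (XOR of all 16 bits, including p0): 0⊕1⊕1⊕0⊕0⊕0⊕0⊕0⊕0⊕0⊕0⊕0⊕0⊕1⊕1⊕0 = 0
Overall=0, syndrome position=0 → no error.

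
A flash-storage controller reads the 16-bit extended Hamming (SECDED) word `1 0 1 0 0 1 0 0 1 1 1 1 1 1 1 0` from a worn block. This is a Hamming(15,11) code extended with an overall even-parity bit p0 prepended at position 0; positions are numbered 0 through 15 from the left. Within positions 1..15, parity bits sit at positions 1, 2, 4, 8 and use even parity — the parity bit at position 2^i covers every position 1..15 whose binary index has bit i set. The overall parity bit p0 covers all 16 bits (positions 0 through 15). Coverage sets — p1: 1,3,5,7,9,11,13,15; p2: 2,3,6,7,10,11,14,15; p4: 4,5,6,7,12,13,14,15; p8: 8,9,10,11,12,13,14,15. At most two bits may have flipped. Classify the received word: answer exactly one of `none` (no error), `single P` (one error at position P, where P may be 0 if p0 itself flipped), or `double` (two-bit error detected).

double

s1: b1⊕b3⊕b5⊕b7⊕b9⊕b11⊕b13⊕b15 = 0⊕0⊕1⊕0⊕1⊕1⊕1⊕0 = 0
s2: b2⊕b3⊕b6⊕b7⊕b10⊕b11⊕b14⊕b15 = 1⊕0⊕0⊕0⊕1⊕1⊕1⊕0 = 0
s4: b4⊕b5⊕b6⊕b7⊕b12⊕b13⊕b14⊕b15 = 0⊕1⊕0⊕0⊕1⊕1⊕1⊕0 = 0
s8: b8⊕b9⊕b10⊕b11⊕b12⊕b13⊕b14⊕b15 = 1⊕1⊕1⊕1⊕1⊕1⊕1⊕0 = 1
Syndrome (s8...s1) = 1000 → position 8.
Overall parity (XOR of all 16 bits, including p0): 1⊕0⊕1⊕0⊕0⊕1⊕0⊕0⊕1⊕1⊕1⊕1⊕1⊕1⊕1⊕0 = 0
Overall=0, syndrome position=8 → double-bit error detected (uncorrectable).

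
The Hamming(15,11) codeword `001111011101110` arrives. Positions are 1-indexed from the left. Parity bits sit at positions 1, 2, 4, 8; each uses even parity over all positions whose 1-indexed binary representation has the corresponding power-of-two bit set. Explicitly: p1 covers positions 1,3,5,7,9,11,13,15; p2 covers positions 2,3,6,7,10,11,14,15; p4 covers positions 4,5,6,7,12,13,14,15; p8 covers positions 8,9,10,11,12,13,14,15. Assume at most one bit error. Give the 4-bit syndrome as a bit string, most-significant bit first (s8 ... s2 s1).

0000

s1: b1⊕b3⊕b5⊕b7⊕b9⊕b11⊕b13⊕b15 = 0⊕1⊕1⊕0⊕1⊕0⊕1⊕0 = 0
s2: b2⊕b3⊕b6⊕b7⊕b10⊕b11⊕b14⊕b15 = 0⊕1⊕1⊕0⊕1⊕0⊕1⊕0 = 0
s4: b4⊕b5⊕b6⊕b7⊕b12⊕b13⊕b14⊕b15 = 1⊕1⊕1⊕0⊕1⊕1⊕1⊕0 = 0
s8: b8⊕b9⊕b10⊕b11⊕b12⊕b13⊕b14⊕b15 = 1⊕1⊕1⊕0⊕1⊕1⊕1⊕0 = 0
Syndrome (s8...s1) = 0000 → position 0 (no error).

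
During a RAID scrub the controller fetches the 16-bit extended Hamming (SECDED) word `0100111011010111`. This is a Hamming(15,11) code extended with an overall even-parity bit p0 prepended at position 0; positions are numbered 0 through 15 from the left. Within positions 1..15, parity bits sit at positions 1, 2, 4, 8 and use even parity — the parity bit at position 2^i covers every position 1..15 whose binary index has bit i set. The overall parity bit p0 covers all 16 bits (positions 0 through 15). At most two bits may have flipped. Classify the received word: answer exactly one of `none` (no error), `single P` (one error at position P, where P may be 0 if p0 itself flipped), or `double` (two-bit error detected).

none

s1: b1⊕b3⊕b5⊕b7⊕b9⊕b11⊕b13⊕b15 = 1⊕0⊕1⊕0⊕1⊕1⊕1⊕1 = 0
s2: b2⊕b3⊕b6⊕b7⊕b10⊕b11⊕b14⊕b15 = 0⊕0⊕1⊕0⊕0⊕1⊕1⊕1 = 0
s4: b4⊕b5⊕b6⊕b7⊕b12⊕b13⊕b14⊕b15 = 1⊕1⊕1⊕0⊕0⊕1⊕1⊕1 = 0
s8: b8⊕b9⊕b10⊕b11⊕b12⊕b13⊕b14⊕b15 = 1⊕1⊕0⊕1⊕0⊕1⊕1⊕1 = 0
Syndrome (s8...s1) = 0000 → position 0 (no error).
Overall parity (XOR of all 16 bits, including p0): 0⊕1⊕0⊕0⊕1⊕1⊕1⊕0⊕1⊕1⊕0⊕1⊕0⊕1⊕1⊕1 = 0
Overall=0, syndrome position=0 → no error.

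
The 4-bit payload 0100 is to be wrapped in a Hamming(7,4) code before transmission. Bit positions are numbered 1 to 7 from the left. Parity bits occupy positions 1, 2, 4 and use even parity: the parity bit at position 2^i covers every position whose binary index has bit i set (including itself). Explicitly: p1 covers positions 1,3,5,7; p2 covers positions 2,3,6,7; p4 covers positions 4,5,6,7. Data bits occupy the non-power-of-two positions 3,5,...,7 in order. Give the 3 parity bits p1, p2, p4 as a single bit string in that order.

101

Place data bits at non-power-of-two positions: b3=0, b5=1, b6=0, b7=0.
p1 = XOR of data positions {3,5,7} = 0⊕1⊕0 = 1
p2 = XOR of data positions {3,6,7} = 0⊕0⊕0 = 0
p4 = XOR of data positions {5,6,7} = 1⊕0⊕0 = 1
Parity bits p1,p2,p4 = 101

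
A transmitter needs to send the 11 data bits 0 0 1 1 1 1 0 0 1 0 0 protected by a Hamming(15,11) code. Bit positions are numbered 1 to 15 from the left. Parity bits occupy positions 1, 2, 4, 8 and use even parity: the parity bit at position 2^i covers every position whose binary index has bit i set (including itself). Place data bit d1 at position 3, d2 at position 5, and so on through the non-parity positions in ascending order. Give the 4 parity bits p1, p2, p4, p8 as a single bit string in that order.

1111

Place data bits at non-power-of-two positions: b3=0, b5=0, b6=1, b7=1, b9=1, b10=1, b11=0, b12=0, b13=1, b14=0, b15=0.
p1 = XOR of data positions {3,5,7,9,11,13,15} = 0⊕0⊕1⊕1⊕0⊕1⊕0 = 1
p2 = XOR of data positions {3,6,7,10,11,14,15} = 0⊕1⊕1⊕1⊕0⊕0⊕0 = 1
p4 = XOR of data positions {5,6,7,12,13,14,15} = 0⊕1⊕1⊕0⊕1⊕0⊕0 = 1
p8 = XOR of data positions {9,10,11,12,13,14,15} = 1⊕1⊕0⊕0⊕1⊕0⊕0 = 1
Parity bits p1,p2,p4,p8 = 1111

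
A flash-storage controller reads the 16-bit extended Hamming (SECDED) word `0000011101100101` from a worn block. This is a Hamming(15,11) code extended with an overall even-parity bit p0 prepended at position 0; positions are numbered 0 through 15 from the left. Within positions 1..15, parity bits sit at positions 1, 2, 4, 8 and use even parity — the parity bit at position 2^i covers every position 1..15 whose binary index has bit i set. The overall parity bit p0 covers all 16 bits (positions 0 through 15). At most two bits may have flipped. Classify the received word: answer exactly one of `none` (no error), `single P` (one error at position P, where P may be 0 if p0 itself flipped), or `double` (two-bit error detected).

s1: b1⊕b3⊕b5⊕b7⊕b9⊕b11⊕b13⊕b15 = 0⊕0⊕1⊕1⊕1⊕0⊕1⊕1 = 1
s2: b2⊕b3⊕b6⊕b7⊕b10⊕b11⊕b14⊕b15 = 0⊕0⊕1⊕1⊕1⊕0⊕0⊕1 = 0
s4: b4⊕b5⊕b6⊕b7⊕b12⊕b13⊕b14⊕b15 = 0⊕1⊕1⊕1⊕0⊕1⊕0⊕1 = 1
s8: b8⊕b9⊕b10⊕b11⊕b12⊕b13⊕b14⊕b15 = 0⊕1⊕1⊕0⊕0⊕1⊕0⊕1 = 0
Syndrome (s8...s1) = 0101 → position 5.
Overall parity (XOR of all 16 bits, including p0): 0⊕0⊕0⊕0⊕0⊕1⊕1⊕1⊕0⊕1⊕1⊕0⊕0⊕1⊕0⊕1 = 1
Overall=1, syndrome position=5 → single-bit error at position 5.

single 5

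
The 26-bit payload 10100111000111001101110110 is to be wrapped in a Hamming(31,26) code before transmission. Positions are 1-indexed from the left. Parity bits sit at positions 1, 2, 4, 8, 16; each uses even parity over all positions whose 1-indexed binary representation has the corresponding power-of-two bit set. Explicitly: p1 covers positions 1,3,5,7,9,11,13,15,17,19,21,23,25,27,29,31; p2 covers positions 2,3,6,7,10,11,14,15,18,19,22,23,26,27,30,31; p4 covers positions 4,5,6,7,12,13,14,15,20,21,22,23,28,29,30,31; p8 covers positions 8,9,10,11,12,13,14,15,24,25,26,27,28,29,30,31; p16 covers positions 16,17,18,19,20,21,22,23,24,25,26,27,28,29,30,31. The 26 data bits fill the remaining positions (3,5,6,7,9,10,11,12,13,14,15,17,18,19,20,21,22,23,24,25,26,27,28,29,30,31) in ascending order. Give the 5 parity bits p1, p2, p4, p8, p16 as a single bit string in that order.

01000

Place data bits at non-power-of-two positions: b3=1, b5=0, b6=1, b7=0, b9=0, b10=1, b11=1, b12=1, b13=0, b14=0, b15=0, b17=1, b18=1, b19=1, b20=0, b21=0, b22=1, b23=1, b24=0, b25=1, b26=1, b27=1, b28=0, b29=1, b30=1, b31=0.
p1 = XOR of data positions {3,5,7,9,11,13,15,17,19,21,23,25,27,29,31} = 1⊕0⊕0⊕0⊕1⊕0⊕0⊕1⊕1⊕0⊕1⊕1⊕1⊕1⊕0 = 0
p2 = XOR of data positions {3,6,7,10,11,14,15,18,19,22,23,26,27,30,31} = 1⊕1⊕0⊕1⊕1⊕0⊕0⊕1⊕1⊕1⊕1⊕1⊕1⊕1⊕0 = 1
p4 = XOR of data positions {5,6,7,12,13,14,15,20,21,22,23,28,29,30,31} = 0⊕1⊕0⊕1⊕0⊕0⊕0⊕0⊕0⊕1⊕1⊕0⊕1⊕1⊕0 = 0
p8 = XOR of data positions {9,10,11,12,13,14,15,24,25,26,27,28,29,30,31} = 0⊕1⊕1⊕1⊕0⊕0⊕0⊕0⊕1⊕1⊕1⊕0⊕1⊕1⊕0 = 0
p16 = XOR of data positions {17,18,19,20,21,22,23,24,25,26,27,28,29,30,31} = 1⊕1⊕1⊕0⊕0⊕1⊕1⊕0⊕1⊕1⊕1⊕0⊕1⊕1⊕0 = 0
Parity bits p1,p2,p4,p8,p16 = 01000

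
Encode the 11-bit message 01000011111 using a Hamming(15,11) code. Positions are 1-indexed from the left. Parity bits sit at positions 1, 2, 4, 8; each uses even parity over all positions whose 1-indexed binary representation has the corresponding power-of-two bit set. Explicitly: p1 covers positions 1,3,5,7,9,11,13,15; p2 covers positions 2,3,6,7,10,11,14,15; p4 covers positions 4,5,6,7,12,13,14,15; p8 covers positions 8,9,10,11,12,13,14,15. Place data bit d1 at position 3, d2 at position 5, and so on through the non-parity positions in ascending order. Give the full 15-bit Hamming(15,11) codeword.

010110010011111

Place data bits at non-power-of-two positions: b3=0, b5=1, b6=0, b7=0, b9=0, b10=0, b11=1, b12=1, b13=1, b14=1, b15=1.
p1 = XOR of data positions {3,5,7,9,11,13,15} = 0⊕1⊕0⊕0⊕1⊕1⊕1 = 0
p2 = XOR of data positions {3,6,7,10,11,14,15} = 0⊕0⊕0⊕0⊕1⊕1⊕1 = 1
p4 = XOR of data positions {5,6,7,12,13,14,15} = 1⊕0⊕0⊕1⊕1⊕1⊕1 = 1
p8 = XOR of data positions {9,10,11,12,13,14,15} = 0⊕0⊕1⊕1⊕1⊕1⊕1 = 1
Codeword b1..b15 = 010110010011111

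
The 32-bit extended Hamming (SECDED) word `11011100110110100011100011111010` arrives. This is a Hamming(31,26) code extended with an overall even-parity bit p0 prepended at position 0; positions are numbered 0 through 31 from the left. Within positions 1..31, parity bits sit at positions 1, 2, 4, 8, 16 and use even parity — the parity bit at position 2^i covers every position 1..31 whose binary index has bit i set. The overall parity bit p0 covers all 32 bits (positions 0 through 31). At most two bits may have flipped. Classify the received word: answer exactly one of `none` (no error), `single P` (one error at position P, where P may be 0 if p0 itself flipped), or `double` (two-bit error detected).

single 28

s1: b1⊕b3⊕b5⊕b7⊕b9⊕b11⊕b13⊕b15⊕b17⊕b19⊕b21⊕b23⊕b25⊕b27⊕b29⊕b31 = 1⊕1⊕1⊕0⊕1⊕1⊕0⊕0⊕0⊕1⊕0⊕0⊕1⊕1⊕0⊕0 = 0
s2: b2⊕b3⊕b6⊕b7⊕b10⊕b11⊕b14⊕b15⊕b18⊕b19⊕b22⊕b23⊕b26⊕b27⊕b30⊕b31 = 0⊕1⊕0⊕0⊕0⊕1⊕1⊕0⊕1⊕1⊕0⊕0⊕1⊕1⊕1⊕0 = 0
s4: b4⊕b5⊕b6⊕b7⊕b12⊕b13⊕b14⊕b15⊕b20⊕b21⊕b22⊕b23⊕b28⊕b29⊕b30⊕b31 = 1⊕1⊕0⊕0⊕1⊕0⊕1⊕0⊕1⊕0⊕0⊕0⊕1⊕0⊕1⊕0 = 1
s8: b8⊕b9⊕b10⊕b11⊕b12⊕b13⊕b14⊕b15⊕b24⊕b25⊕b26⊕b27⊕b28⊕b29⊕b30⊕b31 = 1⊕1⊕0⊕1⊕1⊕0⊕1⊕0⊕1⊕1⊕1⊕1⊕1⊕0⊕1⊕0 = 1
s16: b16⊕b17⊕b18⊕b19⊕b20⊕b21⊕b22⊕b23⊕b24⊕b25⊕b26⊕b27⊕b28⊕b29⊕b30⊕b31 = 0⊕0⊕1⊕1⊕1⊕0⊕0⊕0⊕1⊕1⊕1⊕1⊕1⊕0⊕1⊕0 = 1
Syndrome (s16...s1) = 11100 → position 28.
Overall parity (XOR of all 32 bits, including p0): 1⊕1⊕0⊕1⊕1⊕1⊕0⊕0⊕1⊕1⊕0⊕1⊕1⊕0⊕1⊕0⊕0⊕0⊕1⊕1⊕1⊕0⊕0⊕0⊕1⊕1⊕1⊕1⊕1⊕0⊕1⊕0 = 1
Overall=1, syndrome position=28 → single-bit error at position 28.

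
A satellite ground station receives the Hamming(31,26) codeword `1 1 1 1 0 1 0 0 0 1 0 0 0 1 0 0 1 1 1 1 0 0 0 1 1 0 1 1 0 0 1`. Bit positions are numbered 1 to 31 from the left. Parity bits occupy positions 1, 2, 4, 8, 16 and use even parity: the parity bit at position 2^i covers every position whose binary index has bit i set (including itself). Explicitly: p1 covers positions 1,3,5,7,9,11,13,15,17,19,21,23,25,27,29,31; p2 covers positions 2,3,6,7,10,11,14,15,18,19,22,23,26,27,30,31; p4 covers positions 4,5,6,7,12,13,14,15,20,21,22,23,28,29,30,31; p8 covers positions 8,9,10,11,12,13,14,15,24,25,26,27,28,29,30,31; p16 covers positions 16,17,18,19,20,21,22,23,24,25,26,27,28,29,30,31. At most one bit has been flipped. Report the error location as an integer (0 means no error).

27

s1: b1⊕b3⊕b5⊕b7⊕b9⊕b11⊕b13⊕b15⊕b17⊕b19⊕b21⊕b23⊕b25⊕b27⊕b29⊕b31 = 1⊕1⊕0⊕0⊕0⊕0⊕0⊕0⊕1⊕1⊕0⊕0⊕1⊕1⊕0⊕1 = 1
s2: b2⊕b3⊕b6⊕b7⊕b10⊕b11⊕b14⊕b15⊕b18⊕b19⊕b22⊕b23⊕b26⊕b27⊕b30⊕b31 = 1⊕1⊕1⊕0⊕1⊕0⊕1⊕0⊕1⊕1⊕0⊕0⊕0⊕1⊕0⊕1 = 1
s4: b4⊕b5⊕b6⊕b7⊕b12⊕b13⊕b14⊕b15⊕b20⊕b21⊕b22⊕b23⊕b28⊕b29⊕b30⊕b31 = 1⊕0⊕1⊕0⊕0⊕0⊕1⊕0⊕1⊕0⊕0⊕0⊕1⊕0⊕0⊕1 = 0
s8: b8⊕b9⊕b10⊕b11⊕b12⊕b13⊕b14⊕b15⊕b24⊕b25⊕b26⊕b27⊕b28⊕b29⊕b30⊕b31 = 0⊕0⊕1⊕0⊕0⊕0⊕1⊕0⊕1⊕1⊕0⊕1⊕1⊕0⊕0⊕1 = 1
s16: b16⊕b17⊕b18⊕b19⊕b20⊕b21⊕b22⊕b23⊕b24⊕b25⊕b26⊕b27⊕b28⊕b29⊕b30⊕b31 = 0⊕1⊕1⊕1⊕1⊕0⊕0⊕0⊕1⊕1⊕0⊕1⊕1⊕0⊕0⊕1 = 1
Syndrome (s16...s1) = 11011 → position 27.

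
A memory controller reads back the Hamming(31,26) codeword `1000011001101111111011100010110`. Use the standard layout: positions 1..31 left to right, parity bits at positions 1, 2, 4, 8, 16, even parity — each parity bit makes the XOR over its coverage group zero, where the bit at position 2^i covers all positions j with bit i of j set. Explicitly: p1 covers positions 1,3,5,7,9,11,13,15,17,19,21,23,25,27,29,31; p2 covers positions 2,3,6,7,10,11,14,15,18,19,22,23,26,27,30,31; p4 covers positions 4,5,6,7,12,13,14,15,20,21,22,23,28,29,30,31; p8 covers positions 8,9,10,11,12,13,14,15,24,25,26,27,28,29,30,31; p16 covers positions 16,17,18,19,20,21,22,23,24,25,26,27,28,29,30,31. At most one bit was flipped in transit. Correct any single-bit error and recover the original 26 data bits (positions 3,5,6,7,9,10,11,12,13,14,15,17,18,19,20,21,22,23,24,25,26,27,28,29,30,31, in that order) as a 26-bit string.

s1: b1⊕b3⊕b5⊕b7⊕b9⊕b11⊕b13⊕b15⊕b17⊕b19⊕b21⊕b23⊕b25⊕b27⊕b29⊕b31 = 1⊕0⊕0⊕1⊕0⊕1⊕1⊕1⊕1⊕1⊕1⊕1⊕0⊕1⊕1⊕0 = 1
s2: b2⊕b3⊕b6⊕b7⊕b10⊕b11⊕b14⊕b15⊕b18⊕b19⊕b22⊕b23⊕b26⊕b27⊕b30⊕b31 = 0⊕0⊕1⊕1⊕1⊕1⊕1⊕1⊕1⊕1⊕1⊕1⊕0⊕1⊕1⊕0 = 0
s4: b4⊕b5⊕b6⊕b7⊕b12⊕b13⊕b14⊕b15⊕b20⊕b21⊕b22⊕b23⊕b28⊕b29⊕b30⊕b31 = 0⊕0⊕1⊕1⊕0⊕1⊕1⊕1⊕0⊕1⊕1⊕1⊕0⊕1⊕1⊕0 = 0
s8: b8⊕b9⊕b10⊕b11⊕b12⊕b13⊕b14⊕b15⊕b24⊕b25⊕b26⊕b27⊕b28⊕b29⊕b30⊕b31 = 0⊕0⊕1⊕1⊕0⊕1⊕1⊕1⊕0⊕0⊕0⊕1⊕0⊕1⊕1⊕0 = 0
s16: b16⊕b17⊕b18⊕b19⊕b20⊕b21⊕b22⊕b23⊕b24⊕b25⊕b26⊕b27⊕b28⊕b29⊕b30⊕b31 = 1⊕1⊕1⊕1⊕0⊕1⊕1⊕1⊕0⊕0⊕0⊕1⊕0⊕1⊕1⊕0 = 0
Syndrome (s16...s1) = 00001 → position 1.
Flip bit 1: corrected codeword = 0000011001101111111011100010110
Data bits at positions 3,5,6,7,9,10,11,12,13,14,15,17,18,19,20,21,22,23,24,25,26,27,28,29,30,31: 00110110111111011100010110

00110110111111011100010110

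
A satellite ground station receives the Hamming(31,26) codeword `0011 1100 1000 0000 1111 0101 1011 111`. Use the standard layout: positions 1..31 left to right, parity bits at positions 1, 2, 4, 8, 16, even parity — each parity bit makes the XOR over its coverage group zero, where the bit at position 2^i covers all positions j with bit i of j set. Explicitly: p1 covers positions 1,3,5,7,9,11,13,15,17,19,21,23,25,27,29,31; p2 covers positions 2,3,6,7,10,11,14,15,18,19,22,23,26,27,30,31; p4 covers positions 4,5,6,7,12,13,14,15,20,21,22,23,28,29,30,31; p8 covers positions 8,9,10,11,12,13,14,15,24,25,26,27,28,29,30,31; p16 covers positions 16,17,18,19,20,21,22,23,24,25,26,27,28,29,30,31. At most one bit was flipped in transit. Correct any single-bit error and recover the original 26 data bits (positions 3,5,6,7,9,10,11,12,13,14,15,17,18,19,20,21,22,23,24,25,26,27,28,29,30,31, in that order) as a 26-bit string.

10101000000111101011011111

s1: b1⊕b3⊕b5⊕b7⊕b9⊕b11⊕b13⊕b15⊕b17⊕b19⊕b21⊕b23⊕b25⊕b27⊕b29⊕b31 = 0⊕1⊕1⊕0⊕1⊕0⊕0⊕0⊕1⊕1⊕0⊕0⊕1⊕1⊕1⊕1 = 1
s2: b2⊕b3⊕b6⊕b7⊕b10⊕b11⊕b14⊕b15⊕b18⊕b19⊕b22⊕b23⊕b26⊕b27⊕b30⊕b31 = 0⊕1⊕1⊕0⊕0⊕0⊕0⊕0⊕1⊕1⊕1⊕0⊕0⊕1⊕1⊕1 = 0
s4: b4⊕b5⊕b6⊕b7⊕b12⊕b13⊕b14⊕b15⊕b20⊕b21⊕b22⊕b23⊕b28⊕b29⊕b30⊕b31 = 1⊕1⊕1⊕0⊕0⊕0⊕0⊕0⊕1⊕0⊕1⊕0⊕1⊕1⊕1⊕1 = 1
s8: b8⊕b9⊕b10⊕b11⊕b12⊕b13⊕b14⊕b15⊕b24⊕b25⊕b26⊕b27⊕b28⊕b29⊕b30⊕b31 = 0⊕1⊕0⊕0⊕0⊕0⊕0⊕0⊕1⊕1⊕0⊕1⊕1⊕1⊕1⊕1 = 0
s16: b16⊕b17⊕b18⊕b19⊕b20⊕b21⊕b22⊕b23⊕b24⊕b25⊕b26⊕b27⊕b28⊕b29⊕b30⊕b31 = 0⊕1⊕1⊕1⊕1⊕0⊕1⊕0⊕1⊕1⊕0⊕1⊕1⊕1⊕1⊕1 = 0
Syndrome (s16...s1) = 00101 → position 5.
Flip bit 5: corrected codeword = 0011010010000000111101011011111
Data bits at positions 3,5,6,7,9,10,11,12,13,14,15,17,18,19,20,21,22,23,24,25,26,27,28,29,30,31: 10101000000111101011011111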